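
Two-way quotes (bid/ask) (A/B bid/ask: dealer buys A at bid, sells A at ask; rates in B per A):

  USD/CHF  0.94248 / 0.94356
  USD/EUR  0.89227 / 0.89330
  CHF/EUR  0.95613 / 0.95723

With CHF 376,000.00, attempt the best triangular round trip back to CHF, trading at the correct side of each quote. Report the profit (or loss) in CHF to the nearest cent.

Net profit: CHF 3,297.17

Best loop CHF → EUR → USD → CHF:
CHF 376,000.00 × 0.95613 (sell CHF at bid) = EUR 359,504.88
EUR 359,504.88 ÷ 0.89330 (buy USD at ask) = USD 402,445.85
USD 402,445.85 × 0.94248 (sell USD at bid) = CHF 379,297.17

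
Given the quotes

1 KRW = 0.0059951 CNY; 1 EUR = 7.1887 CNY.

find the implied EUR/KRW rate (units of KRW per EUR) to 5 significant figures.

1 EUR × 7.1887 = 7.1887 CNY
7.1887 CNY ÷ 0.0059951 = 1199.1 KRW

EUR/KRW = 1199.1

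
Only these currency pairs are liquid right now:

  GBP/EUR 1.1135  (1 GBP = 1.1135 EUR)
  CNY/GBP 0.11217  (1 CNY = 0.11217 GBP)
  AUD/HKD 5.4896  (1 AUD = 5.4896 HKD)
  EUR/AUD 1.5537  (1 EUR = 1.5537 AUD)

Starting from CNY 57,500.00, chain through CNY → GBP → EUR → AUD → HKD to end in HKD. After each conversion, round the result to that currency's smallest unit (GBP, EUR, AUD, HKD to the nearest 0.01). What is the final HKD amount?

HKD 61,255.21

CNY 57,500.00 × 0.11217 = GBP 6,449.78
GBP 6,449.78 × 1.1135 = EUR 7,181.83
EUR 7,181.83 × 1.5537 = AUD 11,158.41
AUD 11,158.41 × 5.4896 = HKD 61,255.21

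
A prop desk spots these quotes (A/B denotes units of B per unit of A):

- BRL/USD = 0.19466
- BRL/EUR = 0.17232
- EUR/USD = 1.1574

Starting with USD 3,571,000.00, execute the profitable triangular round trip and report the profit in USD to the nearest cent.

Profitable loop is USD → BRL → EUR → USD:
USD 3,571,000.00 ÷ 0.19466 = BRL 18,344,806.33
BRL 18,344,806.33 × 0.17232 = EUR 3,161,177.03
EUR 3,161,177.03 × 1.1574 = USD 3,658,746.29
Profit = USD 3,658,746.29 − USD 3,571,000.00

Profit: USD 87,746.29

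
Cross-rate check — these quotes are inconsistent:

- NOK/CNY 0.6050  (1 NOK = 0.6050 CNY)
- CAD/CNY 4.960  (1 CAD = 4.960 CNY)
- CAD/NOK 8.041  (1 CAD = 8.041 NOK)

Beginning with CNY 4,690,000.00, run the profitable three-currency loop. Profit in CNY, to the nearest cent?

Profitable loop is CNY → NOK → CAD → CNY:
CNY 4,690,000.00 ÷ 0.6050 = NOK 7,752,066.12
NOK 7,752,066.12 ÷ 8.041 = CAD 964,067.42
CAD 964,067.42 × 4.960 = CNY 4,781,774.40
Profit = CNY 4,781,774.40 − CNY 4,690,000.00

Profit: CNY 91,774.40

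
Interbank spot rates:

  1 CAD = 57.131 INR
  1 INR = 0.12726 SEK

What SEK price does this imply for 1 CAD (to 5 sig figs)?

CAD/SEK = 7.2705

1 CAD × 57.131 = 57.131 INR
57.131 INR × 0.12726 = 7.27049 SEK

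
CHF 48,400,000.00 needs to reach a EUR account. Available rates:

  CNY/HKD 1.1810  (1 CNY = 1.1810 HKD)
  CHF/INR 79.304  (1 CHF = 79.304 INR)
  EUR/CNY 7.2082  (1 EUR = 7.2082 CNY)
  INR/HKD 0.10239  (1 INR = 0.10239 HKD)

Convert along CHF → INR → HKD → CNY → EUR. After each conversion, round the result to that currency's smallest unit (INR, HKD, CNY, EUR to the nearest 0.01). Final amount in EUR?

CHF 48,400,000.00 × 79.304 = INR 3,838,313,600.00
INR 3,838,313,600.00 × 0.10239 = HKD 393,004,929.50
HKD 393,004,929.50 ÷ 1.1810 = CNY 332,773,013.97
CNY 332,773,013.97 ÷ 7.2082 = EUR 46,165,896.34

EUR 46,165,896.34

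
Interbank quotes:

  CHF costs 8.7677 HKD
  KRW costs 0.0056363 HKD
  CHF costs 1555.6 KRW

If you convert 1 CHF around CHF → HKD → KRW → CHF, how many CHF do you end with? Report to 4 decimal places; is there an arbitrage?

Around CHF → HKD → KRW → CHF: 1 × 8.7677 ÷ 0.0056363 ÷ 1555.6 = 0.999985
Product ≈ 1 (deviation 0.001%, within rounding noise).

1.0000 (no arbitrage)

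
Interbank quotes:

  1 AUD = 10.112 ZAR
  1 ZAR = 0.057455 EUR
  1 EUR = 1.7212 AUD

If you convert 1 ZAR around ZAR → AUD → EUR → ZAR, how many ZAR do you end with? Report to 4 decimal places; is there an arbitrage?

Around ZAR → AUD → EUR → ZAR: 1 ÷ 10.112 ÷ 1.7212 ÷ 0.057455 = 1.000009
Product ≈ 1 (deviation 0.001%, within rounding noise).

1.0000 (no arbitrage)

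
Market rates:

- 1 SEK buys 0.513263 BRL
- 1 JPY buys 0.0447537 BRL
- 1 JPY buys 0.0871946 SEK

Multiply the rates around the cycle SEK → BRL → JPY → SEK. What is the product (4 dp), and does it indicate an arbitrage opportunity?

Around SEK → BRL → JPY → SEK: 1 × 0.513263 ÷ 0.0447537 × 0.0871946 = 1.000001
Product ≈ 1 (deviation 0.000%, within rounding noise).

1.0000 (no arbitrage)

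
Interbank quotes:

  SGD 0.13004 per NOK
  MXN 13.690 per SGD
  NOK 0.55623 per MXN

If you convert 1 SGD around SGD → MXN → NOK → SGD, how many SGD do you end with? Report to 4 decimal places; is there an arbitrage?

Around SGD → MXN → NOK → SGD: 1 × 13.690 × 0.55623 × 0.13004 = 0.990227
Product < 1; profitable direction is SGD → NOK → MXN → SGD.

0.9902 (arbitrage exists)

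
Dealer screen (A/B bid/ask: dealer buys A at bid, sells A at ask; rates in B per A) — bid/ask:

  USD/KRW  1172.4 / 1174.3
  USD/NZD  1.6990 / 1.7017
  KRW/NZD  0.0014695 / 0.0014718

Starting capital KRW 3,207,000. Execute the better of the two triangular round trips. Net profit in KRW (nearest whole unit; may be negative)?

Net profit: KRW 39,844

Best loop KRW → NZD → USD → KRW:
KRW 3,207,000 × 0.0014695 (sell KRW at bid) = NZD 4,712.69
NZD 4,712.69 ÷ 1.7017 (buy USD at ask) = USD 2,769.40
USD 2,769.40 × 1172.4 (sell USD at bid) = KRW 3,246,844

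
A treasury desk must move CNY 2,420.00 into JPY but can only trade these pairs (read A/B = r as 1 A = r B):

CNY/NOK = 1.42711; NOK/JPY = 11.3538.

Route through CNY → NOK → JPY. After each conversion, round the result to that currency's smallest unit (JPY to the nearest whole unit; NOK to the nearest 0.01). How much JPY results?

CNY 2,420.00 × 1.42711 = NOK 3,453.61
NOK 3,453.61 × 11.3538 = JPY 39,212

JPY 39,212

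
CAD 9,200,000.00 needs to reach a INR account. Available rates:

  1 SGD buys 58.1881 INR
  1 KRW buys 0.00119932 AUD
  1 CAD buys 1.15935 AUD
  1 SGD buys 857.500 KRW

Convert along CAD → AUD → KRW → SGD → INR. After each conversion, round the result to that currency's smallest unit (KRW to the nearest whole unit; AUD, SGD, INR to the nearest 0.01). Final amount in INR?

INR 603,486,230.47

CAD 9,200,000.00 × 1.15935 = AUD 10,666,020.00
AUD 10,666,020.00 ÷ 0.00119932 = KRW 8,893,389,587
KRW 8,893,389,587 ÷ 857.500 = SGD 10,371,299.81
SGD 10,371,299.81 × 58.1881 = INR 603,486,230.47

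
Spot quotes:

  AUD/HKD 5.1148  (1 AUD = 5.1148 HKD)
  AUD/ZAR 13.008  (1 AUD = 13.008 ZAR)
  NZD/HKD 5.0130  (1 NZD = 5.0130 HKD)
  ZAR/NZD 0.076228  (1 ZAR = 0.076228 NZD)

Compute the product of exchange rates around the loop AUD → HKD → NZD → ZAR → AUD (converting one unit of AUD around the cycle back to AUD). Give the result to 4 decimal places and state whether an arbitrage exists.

Around AUD → HKD → NZD → ZAR → AUD: 1 × 5.1148 ÷ 5.0130 ÷ 0.076228 ÷ 13.008 = 1.028978
Product > 1; profitable direction is AUD → HKD → NZD → ZAR → AUD.

1.0290 (arbitrage exists)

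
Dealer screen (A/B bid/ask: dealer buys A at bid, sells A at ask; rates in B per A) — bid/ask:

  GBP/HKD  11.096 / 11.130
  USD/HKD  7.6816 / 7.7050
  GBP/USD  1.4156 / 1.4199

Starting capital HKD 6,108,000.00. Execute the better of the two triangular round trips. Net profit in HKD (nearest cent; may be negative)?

Net profit: HKD 86,911.04

Best loop HKD → USD → GBP → HKD:
HKD 6,108,000.00 ÷ 7.7050 (buy USD at ask) = USD 792,731.99
USD 792,731.99 ÷ 1.4199 (buy GBP at ask) = GBP 558,301.28
GBP 558,301.28 × 11.096 (sell GBP at bid) = HKD 6,194,911.04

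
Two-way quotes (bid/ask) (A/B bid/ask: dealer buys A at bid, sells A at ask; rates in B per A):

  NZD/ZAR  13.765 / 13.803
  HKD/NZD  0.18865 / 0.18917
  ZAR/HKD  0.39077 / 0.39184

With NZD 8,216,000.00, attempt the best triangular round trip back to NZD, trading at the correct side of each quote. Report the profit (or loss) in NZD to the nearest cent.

Best loop NZD → ZAR → HKD → NZD:
NZD 8,216,000.00 × 13.765 (sell NZD at bid) = ZAR 113,093,240.00
ZAR 113,093,240.00 × 0.39077 (sell ZAR at bid) = HKD 44,193,445.39
HKD 44,193,445.39 × 0.18865 (sell HKD at bid) = NZD 8,337,093.47

Net profit: NZD 121,093.47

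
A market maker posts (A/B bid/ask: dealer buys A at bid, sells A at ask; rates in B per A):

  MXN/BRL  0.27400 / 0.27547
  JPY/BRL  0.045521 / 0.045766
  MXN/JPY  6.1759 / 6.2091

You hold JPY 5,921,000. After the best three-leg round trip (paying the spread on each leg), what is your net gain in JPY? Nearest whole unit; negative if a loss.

Best loop JPY → BRL → MXN → JPY:
JPY 5,921,000 × 0.045521 (sell JPY at bid) = BRL 269,529.84
BRL 269,529.84 ÷ 0.27547 (buy MXN at ask) = MXN 978,436.28
MXN 978,436.28 × 6.1759 (sell MXN at bid) = JPY 6,042,725

Net profit: JPY 121,725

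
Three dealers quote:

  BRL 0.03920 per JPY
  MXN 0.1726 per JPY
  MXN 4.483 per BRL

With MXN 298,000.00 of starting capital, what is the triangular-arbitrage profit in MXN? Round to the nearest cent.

Profitable loop is MXN → JPY → BRL → MXN:
MXN 298,000.00 ÷ 0.1726 = JPY 1,726,535
JPY 1,726,535 × 0.03920 = BRL 67,680.19
BRL 67,680.19 × 4.483 = MXN 303,410.27
Profit = MXN 303,410.27 − MXN 298,000.00

Profit: MXN 5,410.27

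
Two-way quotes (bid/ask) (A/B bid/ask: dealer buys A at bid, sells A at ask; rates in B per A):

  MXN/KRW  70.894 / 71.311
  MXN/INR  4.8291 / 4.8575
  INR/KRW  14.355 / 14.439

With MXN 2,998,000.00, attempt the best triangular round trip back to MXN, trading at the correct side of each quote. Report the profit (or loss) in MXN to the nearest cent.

Best loop MXN → KRW → INR → MXN:
MXN 2,998,000.00 × 70.894 (sell MXN at bid) = KRW 212,540,212
KRW 212,540,212 ÷ 14.439 (buy INR at ask) = INR 14,719,870.63
INR 14,719,870.63 ÷ 4.8575 (buy MXN at ask) = MXN 3,030,338.78

Net profit: MXN 32,338.78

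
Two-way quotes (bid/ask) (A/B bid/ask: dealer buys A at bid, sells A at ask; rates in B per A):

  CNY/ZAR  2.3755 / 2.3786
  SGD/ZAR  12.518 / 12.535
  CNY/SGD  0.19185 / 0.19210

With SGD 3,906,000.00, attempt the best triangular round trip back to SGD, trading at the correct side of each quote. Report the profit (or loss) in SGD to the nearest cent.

Net profit: SGD 37,733.64

Best loop SGD → ZAR → CNY → SGD:
SGD 3,906,000.00 × 12.518 (sell SGD at bid) = ZAR 48,895,308.00
ZAR 48,895,308.00 ÷ 2.3786 (buy CNY at ask) = CNY 20,556,339.02
CNY 20,556,339.02 × 0.19185 (sell CNY at bid) = SGD 3,943,733.64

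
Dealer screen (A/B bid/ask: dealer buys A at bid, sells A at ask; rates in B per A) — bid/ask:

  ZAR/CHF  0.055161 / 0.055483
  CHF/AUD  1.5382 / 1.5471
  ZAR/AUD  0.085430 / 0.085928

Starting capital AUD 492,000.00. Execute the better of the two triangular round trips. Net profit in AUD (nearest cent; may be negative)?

Net result: AUD -2,337.11 (no profitable arbitrage after spreads)

Best loop AUD → CHF → ZAR → AUD:
AUD 492,000.00 ÷ 1.5471 (buy CHF at ask) = CHF 318,014.35
CHF 318,014.35 ÷ 0.055483 (buy ZAR at ask) = ZAR 5,731,743.95
ZAR 5,731,743.95 × 0.085430 (sell ZAR at bid) = AUD 489,662.89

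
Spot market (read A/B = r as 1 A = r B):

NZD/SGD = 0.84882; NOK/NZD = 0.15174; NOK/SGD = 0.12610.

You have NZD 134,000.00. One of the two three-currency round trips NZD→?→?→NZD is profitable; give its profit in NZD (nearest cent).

Profit: NZD 2,869.09

Profitable loop is NZD → SGD → NOK → NZD:
NZD 134,000.00 × 0.84882 = SGD 113,741.88
SGD 113,741.88 ÷ 0.12610 = NOK 901,997.46
NOK 901,997.46 × 0.15174 = NZD 136,869.09
Profit = NZD 136,869.09 − NZD 134,000.00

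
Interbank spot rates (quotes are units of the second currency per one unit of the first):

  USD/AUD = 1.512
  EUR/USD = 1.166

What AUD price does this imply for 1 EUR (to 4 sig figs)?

EUR/AUD = 1.763

1 EUR × 1.166 = 1.166 USD
1.166 USD × 1.512 = 1.76299 AUD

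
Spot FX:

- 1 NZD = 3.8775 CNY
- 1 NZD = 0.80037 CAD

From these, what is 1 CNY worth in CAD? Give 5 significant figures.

1 CNY ÷ 3.8775 = 0.257898 NZD
0.257898 NZD × 0.80037 = 0.206414 CAD

CNY/CAD = 0.20641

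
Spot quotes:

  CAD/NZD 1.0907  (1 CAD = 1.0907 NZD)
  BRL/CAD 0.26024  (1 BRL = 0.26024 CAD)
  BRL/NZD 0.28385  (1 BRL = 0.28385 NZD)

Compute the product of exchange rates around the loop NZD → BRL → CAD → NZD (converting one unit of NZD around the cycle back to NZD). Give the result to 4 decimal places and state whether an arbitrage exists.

Around NZD → BRL → CAD → NZD: 1 ÷ 0.28385 × 0.26024 × 1.0907 = 0.999978
Product ≈ 1 (deviation 0.002%, within rounding noise).

1.0000 (no arbitrage)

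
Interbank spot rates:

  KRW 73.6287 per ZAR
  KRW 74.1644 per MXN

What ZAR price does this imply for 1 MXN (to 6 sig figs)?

MXN/ZAR = 1.00728

1 MXN × 74.1644 = 74.1644 KRW
74.1644 KRW ÷ 73.6287 = 1.00728 ZAR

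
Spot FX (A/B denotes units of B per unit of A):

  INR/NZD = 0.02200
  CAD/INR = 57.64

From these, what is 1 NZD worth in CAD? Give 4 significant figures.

1 NZD ÷ 0.02200 = 45.4545 INR
45.4545 INR ÷ 57.64 = 0.788594 CAD

NZD/CAD = 0.7886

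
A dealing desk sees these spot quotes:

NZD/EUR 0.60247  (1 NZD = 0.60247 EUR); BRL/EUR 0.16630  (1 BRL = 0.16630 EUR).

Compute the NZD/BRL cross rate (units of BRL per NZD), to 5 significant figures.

NZD/BRL = 3.6228

1 NZD × 0.60247 = 0.60247 EUR
0.60247 EUR ÷ 0.16630 = 3.62279 BRL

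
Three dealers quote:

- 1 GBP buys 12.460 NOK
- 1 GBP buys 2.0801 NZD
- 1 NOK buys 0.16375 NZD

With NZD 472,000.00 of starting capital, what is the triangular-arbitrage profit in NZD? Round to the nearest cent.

Profitable loop is NZD → NOK → GBP → NZD:
NZD 472,000.00 ÷ 0.16375 = NOK 2,882,442.75
NOK 2,882,442.75 ÷ 12.460 = GBP 231,335.69
GBP 231,335.69 × 2.0801 = NZD 481,201.38
Profit = NZD 481,201.38 − NZD 472,000.00

Profit: NZD 9,201.38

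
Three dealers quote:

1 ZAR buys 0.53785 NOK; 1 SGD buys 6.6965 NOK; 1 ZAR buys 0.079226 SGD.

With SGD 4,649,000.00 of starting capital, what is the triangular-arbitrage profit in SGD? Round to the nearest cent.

Profitable loop is SGD → ZAR → NOK → SGD:
SGD 4,649,000.00 ÷ 0.079226 = ZAR 58,680,231.24
ZAR 58,680,231.24 × 0.53785 = NOK 31,561,162.37
NOK 31,561,162.37 ÷ 6.6965 = SGD 4,713,083.31
Profit = SGD 4,713,083.31 − SGD 4,649,000.00

Profit: SGD 64,083.31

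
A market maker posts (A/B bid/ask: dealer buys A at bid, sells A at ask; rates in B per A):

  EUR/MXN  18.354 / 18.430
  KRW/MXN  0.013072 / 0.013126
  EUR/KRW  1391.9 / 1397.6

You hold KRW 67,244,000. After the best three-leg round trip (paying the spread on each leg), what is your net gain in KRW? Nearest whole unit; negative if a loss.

Best loop KRW → EUR → MXN → KRW:
KRW 67,244,000 ÷ 1397.6 (buy EUR at ask) = EUR 48,113.91
EUR 48,113.91 × 18.354 (sell EUR at bid) = MXN 883,082.70
MXN 883,082.70 ÷ 0.013126 (buy KRW at ask) = KRW 67,277,365

Net profit: KRW 33,365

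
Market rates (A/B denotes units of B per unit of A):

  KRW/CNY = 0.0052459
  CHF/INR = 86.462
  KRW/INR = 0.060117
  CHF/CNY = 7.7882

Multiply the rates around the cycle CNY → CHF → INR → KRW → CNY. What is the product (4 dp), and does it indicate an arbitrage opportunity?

Around CNY → CHF → INR → KRW → CNY: 1 ÷ 7.7882 × 86.462 ÷ 0.060117 × 0.0052459 = 0.968748
Product < 1; profitable direction is CNY → KRW → INR → CHF → CNY.

0.9687 (arbitrage exists)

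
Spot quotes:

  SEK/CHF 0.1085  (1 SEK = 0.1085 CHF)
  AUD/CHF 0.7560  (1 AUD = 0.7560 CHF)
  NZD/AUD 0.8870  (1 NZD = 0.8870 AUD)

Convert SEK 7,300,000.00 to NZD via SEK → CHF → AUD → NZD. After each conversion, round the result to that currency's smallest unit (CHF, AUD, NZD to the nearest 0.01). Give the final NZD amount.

NZD 1,181,155.79

SEK 7,300,000.00 × 0.1085 = CHF 792,050.00
CHF 792,050.00 ÷ 0.7560 = AUD 1,047,685.19
AUD 1,047,685.19 ÷ 0.8870 = NZD 1,181,155.79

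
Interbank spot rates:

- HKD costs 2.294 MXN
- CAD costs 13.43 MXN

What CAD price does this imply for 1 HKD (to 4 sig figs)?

1 HKD × 2.294 = 2.294 MXN
2.294 MXN ÷ 13.43 = 0.170812 CAD

HKD/CAD = 0.1708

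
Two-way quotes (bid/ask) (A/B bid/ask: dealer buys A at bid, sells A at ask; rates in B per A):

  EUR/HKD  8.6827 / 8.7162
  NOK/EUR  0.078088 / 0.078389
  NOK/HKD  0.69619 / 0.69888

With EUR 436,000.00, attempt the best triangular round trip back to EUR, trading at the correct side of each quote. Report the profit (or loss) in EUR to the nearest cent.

Best loop EUR → NOK → HKD → EUR:
EUR 436,000.00 ÷ 0.078389 (buy NOK at ask) = NOK 5,562,004.87
NOK 5,562,004.87 × 0.69619 (sell NOK at bid) = HKD 3,872,212.17
HKD 3,872,212.17 ÷ 8.7162 (buy EUR at ask) = EUR 444,254.63

Net profit: EUR 8,254.63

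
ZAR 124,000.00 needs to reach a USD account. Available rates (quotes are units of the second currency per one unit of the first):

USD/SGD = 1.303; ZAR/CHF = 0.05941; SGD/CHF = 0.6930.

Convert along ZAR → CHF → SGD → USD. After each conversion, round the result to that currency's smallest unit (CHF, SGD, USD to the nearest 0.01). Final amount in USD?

ZAR 124,000.00 × 0.05941 = CHF 7,366.84
CHF 7,366.84 ÷ 0.6930 = SGD 10,630.36
SGD 10,630.36 ÷ 1.303 = USD 8,158.37

USD 8,158.37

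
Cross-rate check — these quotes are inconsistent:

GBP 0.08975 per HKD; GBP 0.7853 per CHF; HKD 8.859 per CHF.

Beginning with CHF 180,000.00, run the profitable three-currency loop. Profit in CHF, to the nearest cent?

Profit: CHF 2,245.19

Profitable loop is CHF → HKD → GBP → CHF:
CHF 180,000.00 × 8.859 = HKD 1,594,620.00
HKD 1,594,620.00 × 0.08975 = GBP 143,117.14
GBP 143,117.14 ÷ 0.7853 = CHF 182,245.19
Profit = CHF 182,245.19 − CHF 180,000.00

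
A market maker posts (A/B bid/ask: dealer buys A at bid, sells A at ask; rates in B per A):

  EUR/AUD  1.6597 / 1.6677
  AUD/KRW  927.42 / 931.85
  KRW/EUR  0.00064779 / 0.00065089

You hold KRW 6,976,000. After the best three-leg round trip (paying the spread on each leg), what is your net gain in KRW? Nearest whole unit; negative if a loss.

Net result: KRW -20,205 (no profitable arbitrage after spreads)

Best loop KRW → EUR → AUD → KRW:
KRW 6,976,000 × 0.00064779 (sell KRW at bid) = EUR 4,518.98
EUR 4,518.98 × 1.6597 (sell EUR at bid) = AUD 7,500.16
AUD 7,500.16 × 927.42 (sell AUD at bid) = KRW 6,955,795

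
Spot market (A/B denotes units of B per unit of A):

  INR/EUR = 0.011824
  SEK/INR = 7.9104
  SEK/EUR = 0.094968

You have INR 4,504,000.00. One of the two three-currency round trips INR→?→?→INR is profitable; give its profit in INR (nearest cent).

Profitable loop is INR → SEK → EUR → INR:
INR 4,504,000.00 ÷ 7.9104 = SEK 569,377.02
SEK 569,377.02 × 0.094968 = EUR 54,072.60
EUR 54,072.60 ÷ 0.011824 = INR 4,573,122.22
Profit = INR 4,573,122.22 − INR 4,504,000.00

Profit: INR 69,122.22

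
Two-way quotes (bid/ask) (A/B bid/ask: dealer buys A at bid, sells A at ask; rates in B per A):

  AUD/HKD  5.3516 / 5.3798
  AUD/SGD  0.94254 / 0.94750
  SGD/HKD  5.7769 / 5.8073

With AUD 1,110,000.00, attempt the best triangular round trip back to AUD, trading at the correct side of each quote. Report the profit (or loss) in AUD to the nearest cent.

Net profit: AUD 13,444.15

Best loop AUD → SGD → HKD → AUD:
AUD 1,110,000.00 × 0.94254 (sell AUD at bid) = SGD 1,046,219.40
SGD 1,046,219.40 × 5.7769 (sell SGD at bid) = HKD 6,043,904.85
HKD 6,043,904.85 ÷ 5.3798 (buy AUD at ask) = AUD 1,123,444.15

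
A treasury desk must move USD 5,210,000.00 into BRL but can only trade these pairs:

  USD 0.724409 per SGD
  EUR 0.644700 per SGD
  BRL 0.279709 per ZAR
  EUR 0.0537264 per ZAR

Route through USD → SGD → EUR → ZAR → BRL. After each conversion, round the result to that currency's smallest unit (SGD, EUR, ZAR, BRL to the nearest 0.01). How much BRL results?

BRL 24,139,610.36

USD 5,210,000.00 ÷ 0.724409 = SGD 7,192,069.67
SGD 7,192,069.67 × 0.644700 = EUR 4,636,727.32
EUR 4,636,727.32 ÷ 0.0537264 = ZAR 86,302,587.18
ZAR 86,302,587.18 × 0.279709 = BRL 24,139,610.36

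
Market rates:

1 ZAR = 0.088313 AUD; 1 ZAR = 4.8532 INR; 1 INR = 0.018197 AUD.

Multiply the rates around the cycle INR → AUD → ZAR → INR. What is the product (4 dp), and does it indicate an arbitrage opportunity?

1.0000 (no arbitrage)

Around INR → AUD → ZAR → INR: 1 × 0.018197 ÷ 0.088313 × 4.8532 = 1.000008
Product ≈ 1 (deviation 0.001%, within rounding noise).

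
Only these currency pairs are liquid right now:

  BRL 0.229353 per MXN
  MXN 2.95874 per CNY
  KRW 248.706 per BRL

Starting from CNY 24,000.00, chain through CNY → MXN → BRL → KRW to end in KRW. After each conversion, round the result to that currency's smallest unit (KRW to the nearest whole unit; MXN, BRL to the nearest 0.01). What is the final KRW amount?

KRW 4,050,501

CNY 24,000.00 × 2.95874 = MXN 71,009.76
MXN 71,009.76 × 0.229353 = BRL 16,286.30
BRL 16,286.30 × 248.706 = KRW 4,050,501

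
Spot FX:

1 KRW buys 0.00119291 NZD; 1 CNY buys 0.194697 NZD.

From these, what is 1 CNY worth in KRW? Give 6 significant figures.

1 CNY × 0.194697 = 0.194697 NZD
0.194697 NZD ÷ 0.00119291 = 163.212 KRW

CNY/KRW = 163.212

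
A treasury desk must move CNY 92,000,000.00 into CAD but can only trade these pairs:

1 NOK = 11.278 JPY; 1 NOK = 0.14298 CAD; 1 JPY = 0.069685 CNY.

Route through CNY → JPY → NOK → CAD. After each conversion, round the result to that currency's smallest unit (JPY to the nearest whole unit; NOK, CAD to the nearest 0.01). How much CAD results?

CNY 92,000,000.00 ÷ 0.069685 = JPY 1,320,226,735
JPY 1,320,226,735 ÷ 11.278 = NOK 117,062,132.91
NOK 117,062,132.91 × 0.14298 = CAD 16,737,543.76

CAD 16,737,543.76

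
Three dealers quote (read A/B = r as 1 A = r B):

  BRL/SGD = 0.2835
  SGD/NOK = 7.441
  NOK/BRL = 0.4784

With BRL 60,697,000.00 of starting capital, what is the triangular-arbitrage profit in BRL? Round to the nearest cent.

Profit: BRL 558,172.19

Profitable loop is BRL → SGD → NOK → BRL:
BRL 60,697,000.00 × 0.2835 = SGD 17,207,599.50
SGD 17,207,599.50 × 7.441 = NOK 128,041,747.88
NOK 128,041,747.88 × 0.4784 = BRL 61,255,172.19
Profit = BRL 61,255,172.19 − BRL 60,697,000.00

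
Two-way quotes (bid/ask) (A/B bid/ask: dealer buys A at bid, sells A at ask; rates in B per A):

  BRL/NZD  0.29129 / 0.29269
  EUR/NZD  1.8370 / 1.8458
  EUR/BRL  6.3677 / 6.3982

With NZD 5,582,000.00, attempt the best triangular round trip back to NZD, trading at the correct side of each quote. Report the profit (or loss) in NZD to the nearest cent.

Best loop NZD → EUR → BRL → NZD:
NZD 5,582,000.00 ÷ 1.8458 (buy EUR at ask) = EUR 3,024,162.96
EUR 3,024,162.96 × 6.3677 (sell EUR at bid) = BRL 19,256,962.51
BRL 19,256,962.51 × 0.29129 (sell BRL at bid) = NZD 5,609,360.61

Net profit: NZD 27,360.61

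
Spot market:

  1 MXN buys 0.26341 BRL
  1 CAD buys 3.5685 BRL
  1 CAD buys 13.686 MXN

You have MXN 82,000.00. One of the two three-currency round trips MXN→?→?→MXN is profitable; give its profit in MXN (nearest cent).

Profit: MXN 839.40

Profitable loop is MXN → BRL → CAD → MXN:
MXN 82,000.00 × 0.26341 = BRL 21,599.62
BRL 21,599.62 ÷ 3.5685 = CAD 6,052.86
CAD 6,052.86 × 13.686 = MXN 82,839.40
Profit = MXN 82,839.40 − MXN 82,000.00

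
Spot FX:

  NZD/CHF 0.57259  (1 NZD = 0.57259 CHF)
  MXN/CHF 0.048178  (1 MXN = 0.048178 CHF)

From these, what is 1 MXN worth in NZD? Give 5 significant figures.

1 MXN × 0.048178 = 0.048178 CHF
0.048178 CHF ÷ 0.57259 = 0.0841405 NZD

MXN/NZD = 0.084140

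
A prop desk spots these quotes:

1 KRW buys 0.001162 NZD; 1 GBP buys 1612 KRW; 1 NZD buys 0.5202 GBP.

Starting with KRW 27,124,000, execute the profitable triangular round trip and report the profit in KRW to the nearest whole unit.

Profitable loop is KRW → GBP → NZD → KRW:
KRW 27,124,000 ÷ 1612 = GBP 16,826.30
GBP 16,826.30 ÷ 0.5202 = NZD 32,345.83
NZD 32,345.83 ÷ 0.001162 = KRW 27,836,346
Profit = KRW 27,836,346 − KRW 27,124,000

Profit: KRW 712,346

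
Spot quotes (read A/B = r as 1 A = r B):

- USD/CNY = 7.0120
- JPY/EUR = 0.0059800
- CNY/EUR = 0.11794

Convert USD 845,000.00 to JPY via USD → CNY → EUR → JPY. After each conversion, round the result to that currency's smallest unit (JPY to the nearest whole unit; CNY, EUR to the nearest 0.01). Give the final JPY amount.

USD 845,000.00 × 7.0120 = CNY 5,925,140.00
CNY 5,925,140.00 × 0.11794 = EUR 698,811.01
EUR 698,811.01 ÷ 0.0059800 = JPY 116,858,028

JPY 116,858,028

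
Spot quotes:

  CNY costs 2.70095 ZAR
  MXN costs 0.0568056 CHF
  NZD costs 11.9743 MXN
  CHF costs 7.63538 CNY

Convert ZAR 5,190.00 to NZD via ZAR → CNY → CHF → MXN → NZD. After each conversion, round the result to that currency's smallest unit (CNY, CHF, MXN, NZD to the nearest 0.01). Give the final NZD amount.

NZD 369.98

ZAR 5,190.00 ÷ 2.70095 = CNY 1,921.55
CNY 1,921.55 ÷ 7.63538 = CHF 251.66
CHF 251.66 ÷ 0.0568056 = MXN 4,430.20
MXN 4,430.20 ÷ 11.9743 = NZD 369.98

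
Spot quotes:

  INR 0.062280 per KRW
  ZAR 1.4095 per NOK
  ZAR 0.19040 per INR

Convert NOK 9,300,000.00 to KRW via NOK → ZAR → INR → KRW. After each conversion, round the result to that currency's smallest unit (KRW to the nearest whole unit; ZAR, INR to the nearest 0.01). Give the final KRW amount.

NOK 9,300,000.00 × 1.4095 = ZAR 13,108,350.00
ZAR 13,108,350.00 ÷ 0.19040 = INR 68,846,376.05
INR 68,846,376.05 ÷ 0.062280 = KRW 1,105,433,141

KRW 1,105,433,141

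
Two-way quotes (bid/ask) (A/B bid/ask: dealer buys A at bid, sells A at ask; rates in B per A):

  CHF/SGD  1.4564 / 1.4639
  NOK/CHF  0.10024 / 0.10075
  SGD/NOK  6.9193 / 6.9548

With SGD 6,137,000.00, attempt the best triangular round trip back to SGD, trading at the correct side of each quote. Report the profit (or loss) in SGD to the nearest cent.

Best loop SGD → NOK → CHF → SGD:
SGD 6,137,000.00 × 6.9193 (sell SGD at bid) = NOK 42,463,744.10
NOK 42,463,744.10 × 0.10024 (sell NOK at bid) = CHF 4,256,565.71
CHF 4,256,565.71 × 1.4564 (sell CHF at bid) = SGD 6,199,262.30

Net profit: SGD 62,262.30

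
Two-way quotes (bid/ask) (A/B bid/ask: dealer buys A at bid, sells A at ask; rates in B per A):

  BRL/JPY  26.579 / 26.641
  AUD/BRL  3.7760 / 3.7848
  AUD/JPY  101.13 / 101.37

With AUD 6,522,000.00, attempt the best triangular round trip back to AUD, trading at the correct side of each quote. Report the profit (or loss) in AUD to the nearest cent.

Best loop AUD → JPY → BRL → AUD:
AUD 6,522,000.00 × 101.13 (sell AUD at bid) = JPY 659,569,860
JPY 659,569,860 ÷ 26.641 (buy BRL at ask) = BRL 24,757,699.04
BRL 24,757,699.04 ÷ 3.7848 (buy AUD at ask) = AUD 6,541,349.35

Net profit: AUD 19,349.35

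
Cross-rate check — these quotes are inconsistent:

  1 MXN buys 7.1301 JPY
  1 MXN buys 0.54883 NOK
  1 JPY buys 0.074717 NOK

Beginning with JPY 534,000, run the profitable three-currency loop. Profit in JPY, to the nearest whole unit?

Profitable loop is JPY → MXN → NOK → JPY:
JPY 534,000 ÷ 7.1301 = MXN 74,893.76
MXN 74,893.76 × 0.54883 = NOK 41,103.94
NOK 41,103.94 ÷ 0.074717 = JPY 550,128
Profit = JPY 550,128 − JPY 534,000

Profit: JPY 16,128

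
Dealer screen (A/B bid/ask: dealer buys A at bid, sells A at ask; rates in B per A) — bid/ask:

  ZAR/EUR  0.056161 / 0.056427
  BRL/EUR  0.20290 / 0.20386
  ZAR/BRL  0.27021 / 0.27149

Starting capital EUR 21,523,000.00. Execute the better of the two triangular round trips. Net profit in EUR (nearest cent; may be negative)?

Best loop EUR → BRL → ZAR → EUR:
EUR 21,523,000.00 ÷ 0.20386 (buy BRL at ask) = BRL 105,577,357.01
BRL 105,577,357.01 ÷ 0.27149 (buy ZAR at ask) = ZAR 388,881,200.08
ZAR 388,881,200.08 × 0.056161 (sell ZAR at bid) = EUR 21,839,957.08

Net profit: EUR 316,957.08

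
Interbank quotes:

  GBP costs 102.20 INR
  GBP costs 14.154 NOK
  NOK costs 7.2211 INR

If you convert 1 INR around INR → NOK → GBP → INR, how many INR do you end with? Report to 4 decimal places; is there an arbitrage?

Around INR → NOK → GBP → INR: 1 ÷ 7.2211 ÷ 14.154 × 102.20 = 0.999927
Product ≈ 1 (deviation 0.007%, within rounding noise).

0.9999 (no arbitrage)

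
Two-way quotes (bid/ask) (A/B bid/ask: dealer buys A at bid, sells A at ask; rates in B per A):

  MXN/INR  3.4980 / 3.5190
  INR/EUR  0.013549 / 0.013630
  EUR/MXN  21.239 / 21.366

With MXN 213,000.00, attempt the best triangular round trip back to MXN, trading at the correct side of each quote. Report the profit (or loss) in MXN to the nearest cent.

Best loop MXN → INR → EUR → MXN:
MXN 213,000.00 × 3.4980 (sell MXN at bid) = INR 745,074.00
INR 745,074.00 × 0.013549 (sell INR at bid) = EUR 10,095.01
EUR 10,095.01 × 21.239 (sell EUR at bid) = MXN 214,407.87

Net profit: MXN 1,407.87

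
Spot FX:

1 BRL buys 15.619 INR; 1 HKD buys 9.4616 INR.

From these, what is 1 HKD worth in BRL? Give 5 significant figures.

HKD/BRL = 0.60578

1 HKD × 9.4616 = 9.4616 INR
9.4616 INR ÷ 15.619 = 0.605775 BRL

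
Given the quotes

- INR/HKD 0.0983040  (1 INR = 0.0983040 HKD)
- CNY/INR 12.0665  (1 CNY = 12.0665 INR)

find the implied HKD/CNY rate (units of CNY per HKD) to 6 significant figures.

1 HKD ÷ 0.0983040 = 10.1725 INR
10.1725 INR ÷ 12.0665 = 0.843039 CNY

HKD/CNY = 0.843039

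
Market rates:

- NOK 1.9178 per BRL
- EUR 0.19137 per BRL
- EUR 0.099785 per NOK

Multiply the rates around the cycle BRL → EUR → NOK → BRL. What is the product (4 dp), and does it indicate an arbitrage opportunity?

Around BRL → EUR → NOK → BRL: 1 × 0.19137 ÷ 0.099785 ÷ 1.9178 = 1.000012
Product ≈ 1 (deviation 0.001%, within rounding noise).

1.0000 (no arbitrage)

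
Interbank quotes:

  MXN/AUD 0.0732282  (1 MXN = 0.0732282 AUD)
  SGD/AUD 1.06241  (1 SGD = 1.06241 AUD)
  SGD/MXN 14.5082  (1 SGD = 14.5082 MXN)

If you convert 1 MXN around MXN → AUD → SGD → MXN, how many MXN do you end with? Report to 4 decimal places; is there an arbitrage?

Around MXN → AUD → SGD → MXN: 1 × 0.0732282 ÷ 1.06241 × 14.5082 = 0.999999
Product ≈ 1 (deviation 0.000%, within rounding noise).

1.0000 (no arbitrage)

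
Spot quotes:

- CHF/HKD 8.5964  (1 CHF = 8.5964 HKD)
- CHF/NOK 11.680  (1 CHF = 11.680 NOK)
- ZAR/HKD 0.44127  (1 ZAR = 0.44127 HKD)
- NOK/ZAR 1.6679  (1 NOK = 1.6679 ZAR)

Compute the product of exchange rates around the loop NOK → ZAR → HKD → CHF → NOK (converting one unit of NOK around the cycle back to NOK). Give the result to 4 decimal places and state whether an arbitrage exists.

1.0000 (no arbitrage)

Around NOK → ZAR → HKD → CHF → NOK: 1 × 1.6679 × 0.44127 ÷ 8.5964 × 11.680 = 1.000001
Product ≈ 1 (deviation 0.000%, within rounding noise).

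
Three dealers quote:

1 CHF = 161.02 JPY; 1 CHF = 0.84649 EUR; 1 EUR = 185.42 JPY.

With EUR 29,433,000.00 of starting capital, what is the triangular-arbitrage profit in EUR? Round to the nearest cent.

Profitable loop is EUR → CHF → JPY → EUR:
EUR 29,433,000.00 ÷ 0.84649 = CHF 34,770,641.12
CHF 34,770,641.12 × 161.02 = JPY 5,598,768,633
JPY 5,598,768,633 ÷ 185.42 = EUR 30,195,063.28
Profit = EUR 30,195,063.28 − EUR 29,433,000.00

Profit: EUR 762,063.28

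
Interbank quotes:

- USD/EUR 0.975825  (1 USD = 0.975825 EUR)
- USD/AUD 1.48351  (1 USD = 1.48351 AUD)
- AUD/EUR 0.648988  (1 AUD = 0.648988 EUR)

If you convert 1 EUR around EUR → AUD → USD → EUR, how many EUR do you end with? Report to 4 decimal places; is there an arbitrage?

1.0135 (arbitrage exists)

Around EUR → AUD → USD → EUR: 1 ÷ 0.648988 ÷ 1.48351 × 0.975825 = 1.013549
Product > 1; profitable direction is EUR → AUD → USD → EUR.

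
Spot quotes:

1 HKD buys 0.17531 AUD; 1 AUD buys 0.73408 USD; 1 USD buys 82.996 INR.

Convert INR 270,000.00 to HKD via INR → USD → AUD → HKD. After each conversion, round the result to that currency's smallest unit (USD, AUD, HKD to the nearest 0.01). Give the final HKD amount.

INR 270,000.00 ÷ 82.996 = USD 3,253.17
USD 3,253.17 ÷ 0.73408 = AUD 4,431.63
AUD 4,431.63 ÷ 0.17531 = HKD 25,278.82

HKD 25,278.82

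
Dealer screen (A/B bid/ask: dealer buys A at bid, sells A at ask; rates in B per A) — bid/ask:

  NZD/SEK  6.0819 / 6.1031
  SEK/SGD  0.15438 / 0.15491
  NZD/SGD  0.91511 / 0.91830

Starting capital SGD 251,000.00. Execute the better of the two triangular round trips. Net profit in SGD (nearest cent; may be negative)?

Best loop SGD → NZD → SEK → SGD:
SGD 251,000.00 ÷ 0.91830 (buy NZD at ask) = NZD 273,331.16
NZD 273,331.16 × 6.0819 (sell NZD at bid) = SEK 1,662,372.75
SEK 1,662,372.75 × 0.15438 (sell SEK at bid) = SGD 256,637.11

Net profit: SGD 5,637.11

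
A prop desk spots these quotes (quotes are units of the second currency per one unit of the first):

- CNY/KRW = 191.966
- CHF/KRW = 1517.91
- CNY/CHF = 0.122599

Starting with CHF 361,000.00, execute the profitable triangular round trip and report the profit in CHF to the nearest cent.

Profitable loop is CHF → CNY → KRW → CHF:
CHF 361,000.00 ÷ 0.122599 = CNY 2,944,559.09
CNY 2,944,559.09 × 191.966 = KRW 565,255,230
KRW 565,255,230 ÷ 1517.91 = CHF 372,390.48
Profit = CHF 372,390.48 − CHF 361,000.00

Profit: CHF 11,390.48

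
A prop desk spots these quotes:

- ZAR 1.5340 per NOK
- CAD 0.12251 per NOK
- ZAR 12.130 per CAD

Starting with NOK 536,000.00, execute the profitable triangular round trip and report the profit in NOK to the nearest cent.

Profit: NOK 17,296.35

Profitable loop is NOK → ZAR → CAD → NOK:
NOK 536,000.00 × 1.5340 = ZAR 822,224.00
ZAR 822,224.00 ÷ 12.130 = CAD 67,784.34
CAD 67,784.34 ÷ 0.12251 = NOK 553,296.35
Profit = NOK 553,296.35 − NOK 536,000.00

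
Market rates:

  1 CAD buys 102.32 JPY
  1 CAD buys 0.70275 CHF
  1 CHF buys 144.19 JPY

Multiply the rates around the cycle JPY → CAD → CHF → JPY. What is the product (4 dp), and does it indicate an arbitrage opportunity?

Around JPY → CAD → CHF → JPY: 1 ÷ 102.32 × 0.70275 × 144.19 = 0.990320
Product < 1; profitable direction is JPY → CHF → CAD → JPY.

0.9903 (arbitrage exists)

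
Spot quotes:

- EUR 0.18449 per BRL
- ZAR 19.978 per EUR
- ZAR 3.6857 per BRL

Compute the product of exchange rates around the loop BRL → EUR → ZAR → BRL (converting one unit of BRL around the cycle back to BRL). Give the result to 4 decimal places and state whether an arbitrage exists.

Around BRL → EUR → ZAR → BRL: 1 × 0.18449 × 19.978 ÷ 3.6857 = 1.000011
Product ≈ 1 (deviation 0.001%, within rounding noise).

1.0000 (no arbitrage)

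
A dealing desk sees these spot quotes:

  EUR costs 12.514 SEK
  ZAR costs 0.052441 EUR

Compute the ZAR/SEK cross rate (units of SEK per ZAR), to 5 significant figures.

ZAR/SEK = 0.65625

1 ZAR × 0.052441 = 0.052441 EUR
0.052441 EUR × 12.514 = 0.656247 SEK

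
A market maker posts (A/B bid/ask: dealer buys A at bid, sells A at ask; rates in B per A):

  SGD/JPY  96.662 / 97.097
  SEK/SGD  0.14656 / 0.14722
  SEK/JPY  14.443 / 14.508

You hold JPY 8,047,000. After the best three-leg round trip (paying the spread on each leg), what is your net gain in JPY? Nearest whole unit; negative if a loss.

Best loop JPY → SGD → SEK → JPY:
JPY 8,047,000 ÷ 97.097 (buy SGD at ask) = SGD 82,875.89
SGD 82,875.89 ÷ 0.14722 (buy SEK at ask) = SEK 562,939.05
SEK 562,939.05 × 14.443 (sell SEK at bid) = JPY 8,130,529

Net profit: JPY 83,529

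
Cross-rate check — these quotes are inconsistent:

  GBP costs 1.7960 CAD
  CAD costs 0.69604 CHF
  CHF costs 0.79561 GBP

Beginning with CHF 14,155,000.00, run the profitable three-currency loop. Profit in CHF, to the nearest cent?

Profitable loop is CHF → CAD → GBP → CHF:
CHF 14,155,000.00 ÷ 0.69604 = CAD 20,336,474.92
CAD 20,336,474.92 ÷ 1.7960 = GBP 11,323,204.30
GBP 11,323,204.30 ÷ 0.79561 = CHF 14,232,104.04
Profit = CHF 14,232,104.04 − CHF 14,155,000.00

Profit: CHF 77,104.04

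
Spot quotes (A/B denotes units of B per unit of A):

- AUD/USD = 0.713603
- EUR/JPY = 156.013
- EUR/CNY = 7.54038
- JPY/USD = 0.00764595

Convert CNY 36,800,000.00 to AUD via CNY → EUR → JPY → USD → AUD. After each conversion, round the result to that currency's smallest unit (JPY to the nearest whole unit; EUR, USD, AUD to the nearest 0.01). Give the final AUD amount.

AUD 8,158,121.34

CNY 36,800,000.00 ÷ 7.54038 = EUR 4,880,390.64
EUR 4,880,390.64 × 156.013 = JPY 761,404,385
JPY 761,404,385 × 0.00764595 = USD 5,821,659.86
USD 5,821,659.86 ÷ 0.713603 = AUD 8,158,121.34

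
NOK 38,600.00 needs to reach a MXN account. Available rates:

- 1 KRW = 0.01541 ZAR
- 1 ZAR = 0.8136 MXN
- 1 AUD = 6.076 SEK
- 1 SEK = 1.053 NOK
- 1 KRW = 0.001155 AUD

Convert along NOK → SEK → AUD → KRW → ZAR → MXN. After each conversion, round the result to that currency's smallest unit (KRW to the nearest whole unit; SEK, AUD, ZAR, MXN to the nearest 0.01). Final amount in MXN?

NOK 38,600.00 ÷ 1.053 = SEK 36,657.17
SEK 36,657.17 ÷ 6.076 = AUD 6,033.11
AUD 6,033.11 ÷ 0.001155 = KRW 5,223,472
KRW 5,223,472 × 0.01541 = ZAR 80,493.70
ZAR 80,493.70 × 0.8136 = MXN 65,489.67

MXN 65,489.67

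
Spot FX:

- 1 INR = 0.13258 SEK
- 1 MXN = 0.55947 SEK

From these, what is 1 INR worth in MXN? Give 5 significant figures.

1 INR × 0.13258 = 0.13258 SEK
0.13258 SEK ÷ 0.55947 = 0.236974 MXN

INR/MXN = 0.23697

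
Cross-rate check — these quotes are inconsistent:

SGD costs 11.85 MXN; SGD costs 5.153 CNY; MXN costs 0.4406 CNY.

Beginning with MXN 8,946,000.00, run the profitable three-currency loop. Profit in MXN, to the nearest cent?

Profitable loop is MXN → CNY → SGD → MXN:
MXN 8,946,000.00 × 0.4406 = CNY 3,941,607.60
CNY 3,941,607.60 ÷ 5.153 = SGD 764,915.12
SGD 764,915.12 × 11.85 = MXN 9,064,244.14
Profit = MXN 9,064,244.14 − MXN 8,946,000.00

Profit: MXN 118,244.14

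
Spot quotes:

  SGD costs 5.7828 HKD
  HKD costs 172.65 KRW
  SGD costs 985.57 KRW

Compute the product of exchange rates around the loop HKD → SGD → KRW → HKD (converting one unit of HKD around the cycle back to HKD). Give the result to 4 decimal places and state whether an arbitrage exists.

Around HKD → SGD → KRW → HKD: 1 ÷ 5.7828 × 985.57 ÷ 172.65 = 0.987149
Product < 1; profitable direction is HKD → KRW → SGD → HKD.

0.9871 (arbitrage exists)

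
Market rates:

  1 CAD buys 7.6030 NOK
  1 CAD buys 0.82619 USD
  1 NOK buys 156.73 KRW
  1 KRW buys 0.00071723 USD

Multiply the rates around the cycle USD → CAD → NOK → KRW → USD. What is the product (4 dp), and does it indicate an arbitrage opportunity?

Around USD → CAD → NOK → KRW → USD: 1 ÷ 0.82619 × 7.6030 × 156.73 × 0.00071723 = 1.034465
Product > 1; profitable direction is USD → CAD → NOK → KRW → USD.

1.0345 (arbitrage exists)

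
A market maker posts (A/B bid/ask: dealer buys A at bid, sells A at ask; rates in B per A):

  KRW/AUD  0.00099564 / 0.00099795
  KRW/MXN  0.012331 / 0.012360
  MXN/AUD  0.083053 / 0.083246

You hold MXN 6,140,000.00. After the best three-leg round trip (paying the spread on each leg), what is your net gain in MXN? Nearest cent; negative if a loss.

Net profit: MXN 161,054.13

Best loop MXN → AUD → KRW → MXN:
MXN 6,140,000.00 × 0.083053 (sell MXN at bid) = AUD 509,945.42
AUD 509,945.42 ÷ 0.00099795 (buy KRW at ask) = KRW 510,992,956
KRW 510,992,956 × 0.012331 (sell KRW at bid) = MXN 6,301,054.13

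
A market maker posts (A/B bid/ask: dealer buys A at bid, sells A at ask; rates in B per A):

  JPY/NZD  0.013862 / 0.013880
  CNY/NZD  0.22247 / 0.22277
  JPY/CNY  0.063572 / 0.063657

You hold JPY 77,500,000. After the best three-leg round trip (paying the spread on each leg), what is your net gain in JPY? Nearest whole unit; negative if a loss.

Net profit: JPY 1,467,714

Best loop JPY → CNY → NZD → JPY:
JPY 77,500,000 × 0.063572 (sell JPY at bid) = CNY 4,926,830.00
CNY 4,926,830.00 × 0.22247 (sell CNY at bid) = NZD 1,096,071.87
NZD 1,096,071.87 ÷ 0.013880 (buy JPY at ask) = JPY 78,967,714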